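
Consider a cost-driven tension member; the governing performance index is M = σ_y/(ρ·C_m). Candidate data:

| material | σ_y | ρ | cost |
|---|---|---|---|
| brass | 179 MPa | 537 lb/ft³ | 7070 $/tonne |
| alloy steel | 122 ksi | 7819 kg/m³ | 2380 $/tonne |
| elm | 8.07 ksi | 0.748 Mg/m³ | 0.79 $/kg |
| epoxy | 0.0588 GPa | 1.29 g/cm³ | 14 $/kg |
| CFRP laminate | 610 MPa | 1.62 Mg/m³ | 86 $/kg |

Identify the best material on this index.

Putting every candidate on a common basis:
  brass: σ_y = 179.0 MPa, ρ = 8602 kg/m³, cost = 7.070 $/kg
  alloy steel: σ_y = 841.2 MPa, ρ = 7819 kg/m³, cost = 2.380 $/kg
  elm: σ_y = 55.64 MPa, ρ = 748.0 kg/m³, cost = 0.7900 $/kg
  epoxy: σ_y = 58.80 MPa, ρ = 1290 kg/m³, cost = 14.00 $/kg
  CFRP laminate: σ_y = 610.0 MPa, ρ = 1620 kg/m³, cost = 86.00 $/kg
  elm: M = 94.2 kN·m per $
  alloy steel: M = 45.2 kN·m per $
  CFRP laminate: M = 4.38 kN·m per $
  epoxy: M = 3.26 kN·m per $
  brass: M = 2.94 kN·m per $
Elm ranks first.

elm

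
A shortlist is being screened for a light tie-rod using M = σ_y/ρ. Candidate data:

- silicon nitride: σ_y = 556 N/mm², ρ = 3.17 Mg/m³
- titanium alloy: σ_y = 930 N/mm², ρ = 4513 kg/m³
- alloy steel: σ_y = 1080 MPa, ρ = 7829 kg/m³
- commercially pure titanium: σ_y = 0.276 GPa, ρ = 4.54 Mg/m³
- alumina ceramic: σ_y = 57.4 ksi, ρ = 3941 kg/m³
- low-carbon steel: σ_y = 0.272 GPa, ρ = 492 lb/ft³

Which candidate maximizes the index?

titanium alloy

Putting every candidate on a common basis:
  silicon nitride: σ_y = 556.0 MPa, ρ = 3170 kg/m³
  titanium alloy: σ_y = 930.0 MPa, ρ = 4513 kg/m³
  alloy steel: σ_y = 1080 MPa, ρ = 7829 kg/m³
  commercially pure titanium: σ_y = 276.0 MPa, ρ = 4540 kg/m³
  alumina ceramic: σ_y = 395.8 MPa, ρ = 3941 kg/m³
  low-carbon steel: σ_y = 272.0 MPa, ρ = 7881 kg/m³
  titanium alloy: M = 206 kN·m/kg
  silicon nitride: M = 175 kN·m/kg
  alloy steel: M = 138 kN·m/kg
  alumina ceramic: M = 100 kN·m/kg
  commercially pure titanium: M = 60.8 kN·m/kg
  low-carbon steel: M = 34.5 kN·m/kg
Titanium alloy has the largest M.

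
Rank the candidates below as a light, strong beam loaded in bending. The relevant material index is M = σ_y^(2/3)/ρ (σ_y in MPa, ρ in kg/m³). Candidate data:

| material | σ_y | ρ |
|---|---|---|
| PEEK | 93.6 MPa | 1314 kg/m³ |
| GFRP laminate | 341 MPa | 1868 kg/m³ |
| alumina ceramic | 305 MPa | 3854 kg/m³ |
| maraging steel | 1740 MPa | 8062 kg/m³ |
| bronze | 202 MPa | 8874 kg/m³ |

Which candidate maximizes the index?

GFRP laminate

Computing M directly (units already consistent):
  GFRP laminate: M = 26.1×10⁻³
  maraging steel: M = 17.9×10⁻³
  PEEK: M = 15.7×10⁻³
  alumina ceramic: M = 11.8×10⁻³
  bronze: M = 3.88×10⁻³
The maximum is for GFRP laminate.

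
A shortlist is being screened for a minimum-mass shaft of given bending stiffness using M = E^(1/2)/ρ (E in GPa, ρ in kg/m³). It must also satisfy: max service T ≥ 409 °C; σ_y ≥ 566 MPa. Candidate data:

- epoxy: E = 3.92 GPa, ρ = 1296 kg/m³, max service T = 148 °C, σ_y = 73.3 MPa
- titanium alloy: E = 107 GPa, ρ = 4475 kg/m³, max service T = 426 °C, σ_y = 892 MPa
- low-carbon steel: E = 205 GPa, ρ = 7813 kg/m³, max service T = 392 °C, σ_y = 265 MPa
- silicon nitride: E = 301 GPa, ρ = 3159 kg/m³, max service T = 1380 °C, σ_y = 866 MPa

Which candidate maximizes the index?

Screen on constraints: max service T ≥ 409 °C; σ_y ≥ 566 MPa. Survivors: titanium alloy, silicon nitride.
Per-candidate index values:
  silicon nitride: M = 5.49×10⁻³
  titanium alloy: M = 2.31×10⁻³
The maximum is for silicon nitride.

silicon nitride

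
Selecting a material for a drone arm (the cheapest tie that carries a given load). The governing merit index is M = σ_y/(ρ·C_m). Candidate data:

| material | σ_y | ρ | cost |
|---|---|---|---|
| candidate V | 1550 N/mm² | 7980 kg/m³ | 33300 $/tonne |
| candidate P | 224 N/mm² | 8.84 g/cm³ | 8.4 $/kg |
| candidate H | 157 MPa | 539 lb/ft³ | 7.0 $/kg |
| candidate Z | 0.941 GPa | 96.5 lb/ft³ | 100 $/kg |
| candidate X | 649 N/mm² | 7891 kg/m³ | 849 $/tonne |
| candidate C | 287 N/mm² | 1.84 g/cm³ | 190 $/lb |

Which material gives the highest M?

candidate X

After converting to SI:
  candidate V: σ_y = 1550 MPa, ρ = 7980 kg/m³, cost = 33.30 $/kg
  candidate P: σ_y = 224.0 MPa, ρ = 8840 kg/m³, cost = 8.400 $/kg
  candidate H: σ_y = 157.0 MPa, ρ = 8634 kg/m³, cost = 7.000 $/kg
  candidate Z: σ_y = 941.0 MPa, ρ = 1546 kg/m³, cost = 100.0 $/kg
  candidate X: σ_y = 649.0 MPa, ρ = 7891 kg/m³, cost = 0.8490 $/kg
  candidate C: σ_y = 287.0 MPa, ρ = 1840 kg/m³, cost = 418.9 $/kg
  candidate X: M = 96.9 kN·m per $
  candidate Z: M = 6.09 kN·m per $
  candidate V: M = 5.83 kN·m per $
  candidate P: M = 3.02 kN·m per $
  candidate H: M = 2.60 kN·m per $
  candidate C: M = 0.372 kN·m per $
The maximum is for candidate X.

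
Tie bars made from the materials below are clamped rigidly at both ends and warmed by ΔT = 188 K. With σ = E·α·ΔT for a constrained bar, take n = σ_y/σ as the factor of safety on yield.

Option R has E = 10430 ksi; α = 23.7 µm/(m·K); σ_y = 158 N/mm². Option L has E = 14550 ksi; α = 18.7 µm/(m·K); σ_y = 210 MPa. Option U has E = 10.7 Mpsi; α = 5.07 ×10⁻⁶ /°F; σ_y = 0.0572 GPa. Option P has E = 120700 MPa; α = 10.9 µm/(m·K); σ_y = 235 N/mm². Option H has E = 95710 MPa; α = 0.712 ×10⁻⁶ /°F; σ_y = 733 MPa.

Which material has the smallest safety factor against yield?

option U

In consistent units (E in GPa, α in ×10⁻⁶/K, σ_y in MPa):
  option R: E = 71.91, α = 23.7, σ_y = 158.0 → σ = 320 MPa, n = 0.493
  option L: E = 100.3, α = 18.7, σ_y = 210.0 → σ = 353 MPa, n = 0.595
  option U: E = 73.77, α = 9.13, σ_y = 57.20 → σ = 127 MPa, n = 0.452
  option P: E = 120.7, α = 10.9, σ_y = 235.0 → σ = 247 MPa, n = 0.950
  option H: E = 95.71, α = 1.28, σ_y = 733.0 → σ = 23.1 MPa, n = 31.8
Option U has the lowest safety factor, n = 0.452.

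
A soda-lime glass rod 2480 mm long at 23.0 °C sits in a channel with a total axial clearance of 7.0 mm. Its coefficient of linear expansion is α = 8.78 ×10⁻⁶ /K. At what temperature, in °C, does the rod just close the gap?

α·L₀·ΔT = 7.0 mm ⇒ ΔT = 7.0 / (8.78×10⁻⁶ × 2480.0) = 321.5 K.
T = 23.0 + 321.5 = 344.5 °C.

344 °C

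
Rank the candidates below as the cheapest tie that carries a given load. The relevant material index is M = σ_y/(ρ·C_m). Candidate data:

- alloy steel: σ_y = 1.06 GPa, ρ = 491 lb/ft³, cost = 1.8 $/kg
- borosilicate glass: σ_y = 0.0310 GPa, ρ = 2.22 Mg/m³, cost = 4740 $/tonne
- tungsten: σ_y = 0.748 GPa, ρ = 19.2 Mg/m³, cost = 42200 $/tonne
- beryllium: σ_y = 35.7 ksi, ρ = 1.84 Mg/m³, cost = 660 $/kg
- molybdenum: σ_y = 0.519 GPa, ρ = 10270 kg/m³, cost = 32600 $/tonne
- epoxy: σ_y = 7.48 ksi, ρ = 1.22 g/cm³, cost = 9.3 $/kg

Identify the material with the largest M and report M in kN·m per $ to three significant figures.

alloy steel, M = 74.9 kN·m per $

Putting every candidate on a common basis:
  alloy steel: σ_y = 1060 MPa, ρ = 7865 kg/m³, cost = 1.800 $/kg
  borosilicate glass: σ_y = 31.00 MPa, ρ = 2220 kg/m³, cost = 4.740 $/kg
  tungsten: σ_y = 748.0 MPa, ρ = 19200 kg/m³, cost = 42.20 $/kg
  beryllium: σ_y = 246.1 MPa, ρ = 1840 kg/m³, cost = 660.0 $/kg
  molybdenum: σ_y = 519.0 MPa, ρ = 10270 kg/m³, cost = 32.60 $/kg
  epoxy: σ_y = 51.57 MPa, ρ = 1220 kg/m³, cost = 9.300 $/kg
  alloy steel: M = 74.9 kN·m per $
  epoxy: M = 4.55 kN·m per $
  borosilicate glass: M = 2.95 kN·m per $
  molybdenum: M = 1.55 kN·m per $
  tungsten: M = 0.923 kN·m per $
  beryllium: M = 0.203 kN·m per $
Alloy steel has the largest M.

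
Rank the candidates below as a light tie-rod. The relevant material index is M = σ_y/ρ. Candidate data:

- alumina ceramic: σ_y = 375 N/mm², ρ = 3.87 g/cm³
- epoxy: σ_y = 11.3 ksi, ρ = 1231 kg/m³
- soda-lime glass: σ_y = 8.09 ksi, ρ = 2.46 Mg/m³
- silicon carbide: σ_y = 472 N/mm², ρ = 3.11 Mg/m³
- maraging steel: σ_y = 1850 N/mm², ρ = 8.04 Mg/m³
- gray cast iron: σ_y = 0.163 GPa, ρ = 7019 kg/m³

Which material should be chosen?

maraging steel

Convert each candidate to consistent units, then evaluate M:
  alumina ceramic: σ_y = 375.0 MPa, ρ = 3870 kg/m³
  epoxy: σ_y = 77.91 MPa, ρ = 1231 kg/m³
  soda-lime glass: σ_y = 55.78 MPa, ρ = 2460 kg/m³
  silicon carbide: σ_y = 472.0 MPa, ρ = 3110 kg/m³
  maraging steel: σ_y = 1850 MPa, ρ = 8040 kg/m³
  gray cast iron: σ_y = 163.0 MPa, ρ = 7019 kg/m³
  maraging steel: M = 230 kN·m/kg
  silicon carbide: M = 152 kN·m/kg
  alumina ceramic: M = 96.9 kN·m/kg
  epoxy: M = 63.3 kN·m/kg
  gray cast iron: M = 23.2 kN·m/kg
  soda-lime glass: M = 22.7 kN·m/kg
Maraging steel ranks first.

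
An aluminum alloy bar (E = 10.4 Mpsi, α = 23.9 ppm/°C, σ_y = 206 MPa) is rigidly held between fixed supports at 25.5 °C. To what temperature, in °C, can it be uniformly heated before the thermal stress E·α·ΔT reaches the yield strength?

E = 10.4 Mpsi = 71.71 GPa.
E·α·ΔT = 206.0 MPa ⇒ ΔT = 206.0 / (71.71×10³ × 23.9×10⁻⁶) = 120.2 K.
T = 25.5 + 120.2 = 145.7 °C.

146 °C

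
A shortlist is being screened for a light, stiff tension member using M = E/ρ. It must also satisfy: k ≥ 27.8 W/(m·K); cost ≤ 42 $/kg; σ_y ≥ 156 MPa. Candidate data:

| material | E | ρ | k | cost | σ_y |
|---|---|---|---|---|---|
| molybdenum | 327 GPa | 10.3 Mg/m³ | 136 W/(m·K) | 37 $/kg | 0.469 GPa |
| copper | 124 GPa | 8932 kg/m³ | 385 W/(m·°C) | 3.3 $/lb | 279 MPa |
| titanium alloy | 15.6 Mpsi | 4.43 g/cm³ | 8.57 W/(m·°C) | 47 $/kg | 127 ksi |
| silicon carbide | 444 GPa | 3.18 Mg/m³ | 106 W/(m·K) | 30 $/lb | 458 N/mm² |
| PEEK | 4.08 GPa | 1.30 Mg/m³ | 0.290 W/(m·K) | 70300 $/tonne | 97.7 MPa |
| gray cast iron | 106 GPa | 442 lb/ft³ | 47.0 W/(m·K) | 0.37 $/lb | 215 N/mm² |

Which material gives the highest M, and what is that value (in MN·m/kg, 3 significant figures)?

molybdenum, M = 31.7 MN·m/kg

Screen on constraints: k ≥ 27.8 W/(m·K); cost ≤ 42 $/kg; σ_y ≥ 156 MPa. Survivors: molybdenum, copper, gray cast iron.
Putting every candidate on a common basis:
  molybdenum: E = 327.0 GPa, ρ = 10300 kg/m³
  copper: E = 124.0 GPa, ρ = 8932 kg/m³
  gray cast iron: E = 106.0 GPa, ρ = 7080 kg/m³
  molybdenum: M = 31.7 MN·m/kg
  gray cast iron: M = 15.0 MN·m/kg
  copper: M = 13.9 MN·m/kg
Molybdenum has the largest M.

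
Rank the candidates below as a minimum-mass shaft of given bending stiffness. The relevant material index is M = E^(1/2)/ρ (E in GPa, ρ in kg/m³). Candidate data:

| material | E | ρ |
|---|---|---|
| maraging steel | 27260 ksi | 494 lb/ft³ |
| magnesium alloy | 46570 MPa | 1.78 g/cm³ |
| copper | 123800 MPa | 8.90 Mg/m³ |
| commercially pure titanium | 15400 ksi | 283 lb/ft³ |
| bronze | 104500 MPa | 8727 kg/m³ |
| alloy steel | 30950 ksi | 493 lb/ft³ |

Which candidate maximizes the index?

magnesium alloy

In SI units:
  maraging steel: E = 188.0 GPa, ρ = 7913 kg/m³
  magnesium alloy: E = 46.57 GPa, ρ = 1780 kg/m³
  copper: E = 123.8 GPa, ρ = 8900 kg/m³
  commercially pure titanium: E = 106.2 GPa, ρ = 4533 kg/m³
  bronze: E = 104.5 GPa, ρ = 8727 kg/m³
  alloy steel: E = 213.4 GPa, ρ = 7897 kg/m³
  magnesium alloy: M = 3.83×10⁻³
  commercially pure titanium: M = 2.27×10⁻³
  alloy steel: M = 1.85×10⁻³
  maraging steel: M = 1.73×10⁻³
  copper: M = 1.25×10⁻³
  bronze: M = 1.17×10⁻³
Highest index: magnesium alloy.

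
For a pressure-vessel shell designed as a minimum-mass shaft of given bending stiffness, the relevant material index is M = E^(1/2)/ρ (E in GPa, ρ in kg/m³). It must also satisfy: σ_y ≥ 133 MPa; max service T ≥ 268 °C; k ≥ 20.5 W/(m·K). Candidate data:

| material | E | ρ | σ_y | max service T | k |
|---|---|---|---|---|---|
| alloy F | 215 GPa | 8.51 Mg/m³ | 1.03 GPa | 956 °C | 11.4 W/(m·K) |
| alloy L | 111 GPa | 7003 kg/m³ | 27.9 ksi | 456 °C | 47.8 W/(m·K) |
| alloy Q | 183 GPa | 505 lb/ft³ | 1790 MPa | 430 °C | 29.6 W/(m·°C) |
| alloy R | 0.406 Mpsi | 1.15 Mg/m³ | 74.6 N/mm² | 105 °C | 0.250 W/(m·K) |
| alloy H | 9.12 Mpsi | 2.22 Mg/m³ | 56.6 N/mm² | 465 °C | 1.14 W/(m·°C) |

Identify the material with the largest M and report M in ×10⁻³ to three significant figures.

Screen on constraints: σ_y ≥ 133 MPa; max service T ≥ 268 °C; k ≥ 20.5 W/(m·K). Survivors: alloy L, alloy Q.
Putting every candidate on a common basis:
  alloy L: E = 111.0 GPa, ρ = 7003 kg/m³
  alloy Q: E = 183.0 GPa, ρ = 8089 kg/m³
  alloy Q: M = 1.67×10⁻³
  alloy L: M = 1.50×10⁻³
Alloy Q has the largest M.

alloy Q, M = 1.67×10⁻³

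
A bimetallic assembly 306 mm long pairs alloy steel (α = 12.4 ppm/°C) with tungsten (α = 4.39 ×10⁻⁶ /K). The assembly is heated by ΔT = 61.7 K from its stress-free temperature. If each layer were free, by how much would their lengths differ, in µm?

151 µm

Δα = |12.4 − 4.39|×10⁻⁶/K = 8.01×10⁻⁶/K.
ΔL_mismatch = Δα·L·ΔT = 8.01×10⁻⁶ × 306.0 mm × 61.7 K = 151 µm.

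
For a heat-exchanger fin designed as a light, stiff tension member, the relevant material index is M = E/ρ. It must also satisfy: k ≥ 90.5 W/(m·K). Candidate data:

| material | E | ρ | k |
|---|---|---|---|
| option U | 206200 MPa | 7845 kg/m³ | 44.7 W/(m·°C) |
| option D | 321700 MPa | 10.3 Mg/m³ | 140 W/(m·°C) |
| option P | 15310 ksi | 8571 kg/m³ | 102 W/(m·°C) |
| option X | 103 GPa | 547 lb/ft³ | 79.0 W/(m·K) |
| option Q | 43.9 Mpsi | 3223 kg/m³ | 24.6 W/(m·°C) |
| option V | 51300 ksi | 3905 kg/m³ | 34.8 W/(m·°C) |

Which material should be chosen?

Screen on constraints: k ≥ 90.5 W/(m·K). Survivors: option D, option P.
After converting to SI:
  option D: E = 321.7 GPa, ρ = 10300 kg/m³
  option P: E = 105.6 GPa, ρ = 8571 kg/m³
  option D: M = 31.2 MN·m/kg
  option P: M = 12.3 MN·m/kg
Option D ranks first.

option D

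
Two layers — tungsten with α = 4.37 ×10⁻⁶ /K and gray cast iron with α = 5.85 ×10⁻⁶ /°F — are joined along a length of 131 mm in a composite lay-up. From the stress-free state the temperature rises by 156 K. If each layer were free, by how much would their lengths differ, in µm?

gray cast iron: α = 5.85×10⁻⁶/°F × 9/5 = 10.5×10⁻⁶/K.
Δα = |4.37 − 10.5|×10⁻⁶/K = 6.16×10⁻⁶/K.
ΔL_mismatch = Δα·L·ΔT = 6.16×10⁻⁶ × 131.0 mm × 156.0 K = 126 µm.

126 µm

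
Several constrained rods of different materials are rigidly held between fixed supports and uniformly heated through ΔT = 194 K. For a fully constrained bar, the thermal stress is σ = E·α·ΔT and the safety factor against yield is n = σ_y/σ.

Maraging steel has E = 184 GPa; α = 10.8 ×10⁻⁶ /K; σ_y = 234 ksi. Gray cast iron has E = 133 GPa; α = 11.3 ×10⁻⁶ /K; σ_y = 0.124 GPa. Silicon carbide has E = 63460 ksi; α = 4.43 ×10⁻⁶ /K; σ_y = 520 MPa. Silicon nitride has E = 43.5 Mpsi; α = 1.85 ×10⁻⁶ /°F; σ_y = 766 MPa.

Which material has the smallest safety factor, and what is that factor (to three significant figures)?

With everything in SI (GPa, ×10⁻⁶/K, MPa):
  maraging steel: E = 184.0, α = 10.8, σ_y = 1613 → σ = 386 MPa, n = 4.18
  gray cast iron: E = 133.0, α = 11.3, σ_y = 124.0 → σ = 292 MPa, n = 0.425
  silicon carbide: E = 437.5, α = 4.43, σ_y = 520.0 → σ = 376 MPa, n = 1.38
  silicon nitride: E = 299.9, α = 3.33, σ_y = 766.0 → σ = 194 MPa, n = 3.95
Smallest n: gray cast iron with n = 0.425.

gray cast iron, n = 0.425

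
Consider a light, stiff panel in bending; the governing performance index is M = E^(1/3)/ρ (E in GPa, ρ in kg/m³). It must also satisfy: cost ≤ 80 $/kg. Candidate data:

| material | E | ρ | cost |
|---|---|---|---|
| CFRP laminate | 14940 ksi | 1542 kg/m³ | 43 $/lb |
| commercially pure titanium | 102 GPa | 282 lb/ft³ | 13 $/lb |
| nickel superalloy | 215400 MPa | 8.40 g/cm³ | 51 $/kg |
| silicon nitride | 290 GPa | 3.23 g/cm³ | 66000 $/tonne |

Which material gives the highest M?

silicon nitride

Screen on constraints: cost ≤ 80 $/kg. Survivors: commercially pure titanium, nickel superalloy, silicon nitride.
Putting every candidate on a common basis:
  commercially pure titanium: E = 102.0 GPa, ρ = 4517 kg/m³
  nickel superalloy: E = 215.4 GPa, ρ = 8400 kg/m³
  silicon nitride: E = 290.0 GPa, ρ = 3230 kg/m³
  silicon nitride: M = 2.05×10⁻³
  commercially pure titanium: M = 1.03×10⁻³
  nickel superalloy: M = 0.714×10⁻³
Silicon nitride ranks first.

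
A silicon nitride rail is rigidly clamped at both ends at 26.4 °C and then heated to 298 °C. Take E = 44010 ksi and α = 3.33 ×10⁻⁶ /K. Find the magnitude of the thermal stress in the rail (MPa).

E = 44010 ksi = 303.4 GPa.
ΔT = 271.6 K. Constrained thermal stress σ = E·α·ΔT = 303.4×10³ MPa × 3.33×10⁻⁶ × 271.6 = 274 MPa (compressive).

274 MPa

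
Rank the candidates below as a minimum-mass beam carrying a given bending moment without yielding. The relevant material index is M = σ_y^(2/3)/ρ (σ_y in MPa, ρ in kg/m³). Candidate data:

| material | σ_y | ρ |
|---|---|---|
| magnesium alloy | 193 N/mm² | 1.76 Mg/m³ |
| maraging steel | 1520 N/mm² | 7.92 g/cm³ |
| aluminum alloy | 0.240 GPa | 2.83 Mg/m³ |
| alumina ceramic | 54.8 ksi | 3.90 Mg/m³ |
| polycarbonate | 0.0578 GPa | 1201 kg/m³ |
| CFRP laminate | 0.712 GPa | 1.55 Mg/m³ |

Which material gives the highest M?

CFRP laminate

Convert each candidate to consistent units, then evaluate M:
  magnesium alloy: σ_y = 193.0 MPa, ρ = 1760 kg/m³
  maraging steel: σ_y = 1520 MPa, ρ = 7920 kg/m³
  aluminum alloy: σ_y = 240.0 MPa, ρ = 2830 kg/m³
  alumina ceramic: σ_y = 377.8 MPa, ρ = 3900 kg/m³
  polycarbonate: σ_y = 57.80 MPa, ρ = 1201 kg/m³
  CFRP laminate: σ_y = 712.0 MPa, ρ = 1550 kg/m³
  CFRP laminate: M = 51.4×10⁻³
  magnesium alloy: M = 19.0×10⁻³
  maraging steel: M = 16.7×10⁻³
  aluminum alloy: M = 13.6×10⁻³
  alumina ceramic: M = 13.4×10⁻³
  polycarbonate: M = 12.4×10⁻³
CFRP laminate has the largest M.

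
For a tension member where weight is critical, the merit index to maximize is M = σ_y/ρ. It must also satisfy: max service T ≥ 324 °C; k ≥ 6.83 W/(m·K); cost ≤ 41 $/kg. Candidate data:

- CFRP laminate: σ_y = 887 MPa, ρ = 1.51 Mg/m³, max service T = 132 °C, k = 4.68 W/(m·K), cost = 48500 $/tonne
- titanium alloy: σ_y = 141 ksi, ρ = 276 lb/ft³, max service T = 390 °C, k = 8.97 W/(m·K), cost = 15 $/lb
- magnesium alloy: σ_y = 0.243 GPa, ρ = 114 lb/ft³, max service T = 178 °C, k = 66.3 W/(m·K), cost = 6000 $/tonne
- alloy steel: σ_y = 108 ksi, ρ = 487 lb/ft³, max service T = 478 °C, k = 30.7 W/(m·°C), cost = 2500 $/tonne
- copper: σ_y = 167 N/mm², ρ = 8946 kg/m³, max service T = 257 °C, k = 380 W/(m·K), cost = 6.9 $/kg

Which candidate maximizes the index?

titanium alloy

Screen on constraints: max service T ≥ 324 °C; k ≥ 6.83 W/(m·K); cost ≤ 41 $/kg. Survivors: titanium alloy, alloy steel.
Convert each candidate to consistent units, then evaluate M:
  titanium alloy: σ_y = 972.2 MPa, ρ = 4421 kg/m³
  alloy steel: σ_y = 744.6 MPa, ρ = 7801 kg/m³
  titanium alloy: M = 220 kN·m/kg
  alloy steel: M = 95.5 kN·m/kg
The maximum is for titanium alloy.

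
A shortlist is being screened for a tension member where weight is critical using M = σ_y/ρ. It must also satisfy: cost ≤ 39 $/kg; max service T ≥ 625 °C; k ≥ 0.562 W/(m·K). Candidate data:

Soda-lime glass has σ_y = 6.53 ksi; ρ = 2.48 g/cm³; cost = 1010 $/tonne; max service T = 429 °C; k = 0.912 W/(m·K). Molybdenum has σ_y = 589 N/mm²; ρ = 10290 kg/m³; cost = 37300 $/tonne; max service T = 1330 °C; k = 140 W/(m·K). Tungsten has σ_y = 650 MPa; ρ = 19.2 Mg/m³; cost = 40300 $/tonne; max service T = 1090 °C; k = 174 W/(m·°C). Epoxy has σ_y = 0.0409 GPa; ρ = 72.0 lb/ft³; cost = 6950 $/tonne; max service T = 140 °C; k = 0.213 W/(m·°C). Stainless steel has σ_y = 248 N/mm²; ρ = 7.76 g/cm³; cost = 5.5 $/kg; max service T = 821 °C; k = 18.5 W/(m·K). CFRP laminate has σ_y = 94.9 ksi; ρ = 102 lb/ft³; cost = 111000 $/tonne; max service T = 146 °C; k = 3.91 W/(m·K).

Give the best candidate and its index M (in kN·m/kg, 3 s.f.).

molybdenum, M = 57.2 kN·m/kg

Screen on constraints: cost ≤ 39 $/kg; max service T ≥ 625 °C; k ≥ 0.562 W/(m·K). Survivors: molybdenum, stainless steel.
After converting to SI:
  molybdenum: σ_y = 589.0 MPa, ρ = 10290 kg/m³
  stainless steel: σ_y = 248.0 MPa, ρ = 7760 kg/m³
  molybdenum: M = 57.2 kN·m/kg
  stainless steel: M = 32.0 kN·m/kg
Molybdenum ranks first.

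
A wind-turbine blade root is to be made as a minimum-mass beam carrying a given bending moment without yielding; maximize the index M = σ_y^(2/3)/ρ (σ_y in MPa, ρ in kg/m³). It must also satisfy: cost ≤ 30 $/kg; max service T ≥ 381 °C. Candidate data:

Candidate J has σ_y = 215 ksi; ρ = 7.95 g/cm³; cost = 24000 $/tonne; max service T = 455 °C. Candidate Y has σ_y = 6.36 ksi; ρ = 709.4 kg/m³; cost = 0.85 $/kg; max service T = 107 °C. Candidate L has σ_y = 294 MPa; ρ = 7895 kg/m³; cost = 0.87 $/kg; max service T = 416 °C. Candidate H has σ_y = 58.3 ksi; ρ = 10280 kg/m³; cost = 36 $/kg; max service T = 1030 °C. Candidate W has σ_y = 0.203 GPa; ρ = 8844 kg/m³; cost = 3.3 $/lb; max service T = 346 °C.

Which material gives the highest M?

candidate J

Screen on constraints: cost ≤ 30 $/kg; max service T ≥ 381 °C. Survivors: candidate J, candidate L.
Normalizing units and computing the index:
  candidate J: σ_y = 1482 MPa, ρ = 7950 kg/m³
  candidate L: σ_y = 294.0 MPa, ρ = 7895 kg/m³
  candidate J: M = 16.4×10⁻³
  candidate L: M = 5.60×10⁻³
The maximum is for candidate J.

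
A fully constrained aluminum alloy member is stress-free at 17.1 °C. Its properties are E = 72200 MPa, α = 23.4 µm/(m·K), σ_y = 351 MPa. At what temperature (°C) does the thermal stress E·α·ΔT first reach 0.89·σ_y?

202 °C

E = 72200 MPa = 72.20 GPa.
E·α·ΔT = 312.4 MPa ⇒ ΔT = 312.4 / (72.20×10³ × 23.4×10⁻⁶) = 184.9 K.
T = 17.1 + 184.9 = 202.0 °C.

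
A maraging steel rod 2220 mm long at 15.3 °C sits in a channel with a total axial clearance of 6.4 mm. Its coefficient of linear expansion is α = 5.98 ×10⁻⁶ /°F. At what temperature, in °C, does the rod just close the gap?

α = 5.98×10⁻⁶/°F × 9/5 = 10.8×10⁻⁶/K.
α·L₀·ΔT = 6.4 mm ⇒ ΔT = 6.4 / (10.8×10⁻⁶ × 2220.0) = 267.8 K.
T = 15.3 + 267.8 = 283.1 °C.

283 °C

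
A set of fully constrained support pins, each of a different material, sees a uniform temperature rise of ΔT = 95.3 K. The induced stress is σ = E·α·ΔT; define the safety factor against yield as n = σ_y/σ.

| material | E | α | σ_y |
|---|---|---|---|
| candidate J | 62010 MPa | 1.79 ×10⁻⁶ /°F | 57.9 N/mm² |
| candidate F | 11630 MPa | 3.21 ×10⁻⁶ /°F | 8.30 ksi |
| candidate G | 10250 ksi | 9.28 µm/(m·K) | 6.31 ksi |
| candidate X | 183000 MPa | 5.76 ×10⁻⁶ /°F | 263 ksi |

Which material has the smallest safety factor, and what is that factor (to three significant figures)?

candidate G, n = 0.696

Converting E to GPa, α to ×10⁻⁶/K, σ_y to MPa, then σ and n for each:
  candidate J: E = 62.01, α = 3.22, σ_y = 57.90 → σ = 19.0 MPa, n = 3.04
  candidate F: E = 11.63, α = 5.78, σ_y = 57.23 → σ = 6.40 MPa, n = 8.94
  candidate G: E = 70.67, α = 9.28, σ_y = 43.51 → σ = 62.5 MPa, n = 0.696
  candidate X: E = 183.0, α = 10.4, σ_y = 1813 → σ = 181 MPa, n = 10.0
Smallest n: candidate G with n = 0.696.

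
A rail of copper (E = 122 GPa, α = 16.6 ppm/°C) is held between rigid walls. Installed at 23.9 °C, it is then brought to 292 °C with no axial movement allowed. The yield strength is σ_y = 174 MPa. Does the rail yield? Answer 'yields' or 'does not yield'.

ΔT = 268.1 K. Constrained thermal stress σ = E·α·ΔT = 122.0×10³ MPa × 16.6×10⁻⁶ × 268.1 = 543 MPa (compressive).
Compare to σ_y = 174 MPa: σ ≥ σ_y, so it yields.

yields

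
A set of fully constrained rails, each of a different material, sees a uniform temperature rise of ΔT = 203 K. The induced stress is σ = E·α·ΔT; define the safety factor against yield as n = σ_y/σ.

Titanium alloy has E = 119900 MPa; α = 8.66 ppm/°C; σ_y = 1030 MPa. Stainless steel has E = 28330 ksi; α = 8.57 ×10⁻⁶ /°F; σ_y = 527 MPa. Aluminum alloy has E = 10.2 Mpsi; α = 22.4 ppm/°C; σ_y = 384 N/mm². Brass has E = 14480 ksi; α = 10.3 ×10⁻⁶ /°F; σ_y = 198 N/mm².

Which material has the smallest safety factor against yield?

brass

In consistent units (E in GPa, α in ×10⁻⁶/K, σ_y in MPa):
  titanium alloy: E = 119.9, α = 8.66, σ_y = 1030 → σ = 211 MPa, n = 4.89
  stainless steel: E = 195.3, α = 15.4, σ_y = 527.0 → σ = 612 MPa, n = 0.862
  aluminum alloy: E = 70.33, α = 22.4, σ_y = 384.0 → σ = 320 MPa, n = 1.20
  brass: E = 99.84, α = 18.5, σ_y = 198.0 → σ = 376 MPa, n = 0.527
Smallest n: brass with n = 0.527.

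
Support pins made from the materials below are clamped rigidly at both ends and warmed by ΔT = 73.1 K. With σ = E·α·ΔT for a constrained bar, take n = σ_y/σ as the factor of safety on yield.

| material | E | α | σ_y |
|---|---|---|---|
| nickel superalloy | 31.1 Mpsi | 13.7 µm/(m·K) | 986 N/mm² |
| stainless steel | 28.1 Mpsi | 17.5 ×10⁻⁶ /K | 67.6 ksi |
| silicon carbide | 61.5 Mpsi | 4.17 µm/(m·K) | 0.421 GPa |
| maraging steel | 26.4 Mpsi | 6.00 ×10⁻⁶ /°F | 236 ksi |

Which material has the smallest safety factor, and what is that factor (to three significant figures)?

In consistent units (E in GPa, α in ×10⁻⁶/K, σ_y in MPa):
  nickel superalloy: E = 214.4, α = 13.7, σ_y = 986.0 → σ = 215 MPa, n = 4.59
  stainless steel: E = 193.7, α = 17.5, σ_y = 466.1 → σ = 248 MPa, n = 1.88
  silicon carbide: E = 424.0, α = 4.17, σ_y = 421.0 → σ = 129 MPa, n = 3.26
  maraging steel: E = 182.0, α = 10.8, σ_y = 1627 → σ = 144 MPa, n = 11.3
Stainless steel has the lowest safety factor, n = 1.88.

stainless steel, n = 1.88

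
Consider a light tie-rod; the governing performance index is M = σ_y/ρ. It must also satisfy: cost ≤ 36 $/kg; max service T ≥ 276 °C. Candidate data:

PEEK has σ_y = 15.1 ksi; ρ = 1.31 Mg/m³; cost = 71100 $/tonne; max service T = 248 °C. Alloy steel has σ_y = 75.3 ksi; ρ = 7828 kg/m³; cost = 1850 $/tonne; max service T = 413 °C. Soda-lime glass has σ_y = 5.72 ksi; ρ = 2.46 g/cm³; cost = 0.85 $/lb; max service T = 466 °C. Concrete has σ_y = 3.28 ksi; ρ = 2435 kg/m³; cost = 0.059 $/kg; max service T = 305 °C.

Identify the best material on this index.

Screen on constraints: cost ≤ 36 $/kg; max service T ≥ 276 °C. Survivors: alloy steel, soda-lime glass, concrete.
Putting every candidate on a common basis:
  alloy steel: σ_y = 519.2 MPa, ρ = 7828 kg/m³
  soda-lime glass: σ_y = 39.44 MPa, ρ = 2460 kg/m³
  concrete: σ_y = 22.61 MPa, ρ = 2435 kg/m³
  alloy steel: M = 66.3 kN·m/kg
  soda-lime glass: M = 16.0 kN·m/kg
  concrete: M = 9.29 kN·m/kg
Highest index: alloy steel.

alloy steel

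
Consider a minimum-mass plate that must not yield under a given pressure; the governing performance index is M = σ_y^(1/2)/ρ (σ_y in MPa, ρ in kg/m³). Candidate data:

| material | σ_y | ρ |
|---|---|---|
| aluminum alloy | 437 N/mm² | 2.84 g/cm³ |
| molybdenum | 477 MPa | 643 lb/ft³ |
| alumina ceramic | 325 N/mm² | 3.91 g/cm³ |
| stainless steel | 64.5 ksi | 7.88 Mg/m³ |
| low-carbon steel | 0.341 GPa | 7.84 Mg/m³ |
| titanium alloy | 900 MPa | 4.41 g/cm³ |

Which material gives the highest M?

In SI units:
  aluminum alloy: σ_y = 437.0 MPa, ρ = 2840 kg/m³
  molybdenum: σ_y = 477.0 MPa, ρ = 10300 kg/m³
  alumina ceramic: σ_y = 325.0 MPa, ρ = 3910 kg/m³
  stainless steel: σ_y = 444.7 MPa, ρ = 7880 kg/m³
  low-carbon steel: σ_y = 341.0 MPa, ρ = 7840 kg/m³
  titanium alloy: σ_y = 900.0 MPa, ρ = 4410 kg/m³
  aluminum alloy: M = 7.36×10⁻³
  titanium alloy: M = 6.80×10⁻³
  alumina ceramic: M = 4.61×10⁻³
  stainless steel: M = 2.68×10⁻³
  low-carbon steel: M = 2.36×10⁻³
  molybdenum: M = 2.12×10⁻³
Aluminum alloy has the largest M.

aluminum alloy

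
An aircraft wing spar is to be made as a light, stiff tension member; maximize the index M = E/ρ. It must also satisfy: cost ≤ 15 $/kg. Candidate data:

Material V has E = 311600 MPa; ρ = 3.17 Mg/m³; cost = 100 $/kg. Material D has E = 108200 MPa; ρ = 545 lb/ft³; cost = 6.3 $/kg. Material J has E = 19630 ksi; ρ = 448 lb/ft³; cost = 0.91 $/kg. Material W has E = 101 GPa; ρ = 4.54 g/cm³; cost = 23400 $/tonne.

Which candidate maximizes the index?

Screen on constraints: cost ≤ 15 $/kg. Survivors: material D, material J.
Putting every candidate on a common basis:
  material D: E = 108.2 GPa, ρ = 8730 kg/m³
  material J: E = 135.3 GPa, ρ = 7176 kg/m³
  material J: M = 18.9 MN·m/kg
  material D: M = 12.4 MN·m/kg
Highest index: material J.

material J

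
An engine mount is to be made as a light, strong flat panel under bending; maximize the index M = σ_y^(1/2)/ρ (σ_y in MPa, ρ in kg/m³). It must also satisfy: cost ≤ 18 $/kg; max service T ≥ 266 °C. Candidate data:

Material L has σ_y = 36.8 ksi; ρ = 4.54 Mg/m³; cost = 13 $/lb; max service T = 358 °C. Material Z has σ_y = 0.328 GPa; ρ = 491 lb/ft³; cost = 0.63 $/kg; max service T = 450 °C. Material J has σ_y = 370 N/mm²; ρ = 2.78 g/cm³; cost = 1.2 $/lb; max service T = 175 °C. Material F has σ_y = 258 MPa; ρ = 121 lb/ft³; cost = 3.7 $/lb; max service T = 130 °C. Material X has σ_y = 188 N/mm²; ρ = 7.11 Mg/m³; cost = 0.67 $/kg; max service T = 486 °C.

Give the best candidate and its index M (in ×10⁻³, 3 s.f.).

material Z, M = 2.30×10⁻³

Screen on constraints: cost ≤ 18 $/kg; max service T ≥ 266 °C. Survivors: material Z, material X.
Normalizing units and computing the index:
  material Z: σ_y = 328.0 MPa, ρ = 7865 kg/m³
  material X: σ_y = 188.0 MPa, ρ = 7110 kg/m³
  material Z: M = 2.30×10⁻³
  material X: M = 1.93×10⁻³
Material Z ranks first.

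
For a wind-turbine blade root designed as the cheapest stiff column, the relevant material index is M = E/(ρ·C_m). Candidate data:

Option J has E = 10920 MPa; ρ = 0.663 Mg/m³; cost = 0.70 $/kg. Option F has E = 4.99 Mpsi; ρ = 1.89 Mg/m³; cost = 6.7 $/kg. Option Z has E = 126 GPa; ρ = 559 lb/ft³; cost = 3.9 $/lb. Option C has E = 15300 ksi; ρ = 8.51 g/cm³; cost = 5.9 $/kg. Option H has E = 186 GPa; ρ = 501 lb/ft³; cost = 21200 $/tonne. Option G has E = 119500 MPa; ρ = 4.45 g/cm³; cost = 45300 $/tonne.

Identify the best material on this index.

Normalizing units and computing the index:
  option J: E = 10.92 GPa, ρ = 663.0 kg/m³, cost = 0.7000 $/kg
  option F: E = 34.40 GPa, ρ = 1890 kg/m³, cost = 6.700 $/kg
  option Z: E = 126.0 GPa, ρ = 8954 kg/m³, cost = 8.598 $/kg
  option C: E = 105.5 GPa, ρ = 8510 kg/m³, cost = 5.900 $/kg
  option H: E = 186.0 GPa, ρ = 8025 kg/m³, cost = 21.20 $/kg
  option G: E = 119.5 GPa, ρ = 4450 kg/m³, cost = 45.30 $/kg
  option J: M = 23.5 MN·m per $
  option F: M = 2.72 MN·m per $
  option C: M = 2.10 MN·m per $
  option Z: M = 1.64 MN·m per $
  option H: M = 1.09 MN·m per $
  option G: M = 0.593 MN·m per $
Option J ranks first.

option J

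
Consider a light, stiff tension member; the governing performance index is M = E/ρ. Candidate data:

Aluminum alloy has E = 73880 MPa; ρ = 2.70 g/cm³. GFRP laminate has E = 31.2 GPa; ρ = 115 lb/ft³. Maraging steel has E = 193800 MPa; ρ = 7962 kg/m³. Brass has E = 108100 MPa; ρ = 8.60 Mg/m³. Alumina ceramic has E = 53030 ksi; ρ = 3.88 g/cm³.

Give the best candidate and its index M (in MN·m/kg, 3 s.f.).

alumina ceramic, M = 94.2 MN·m/kg

Convert each candidate to consistent units, then evaluate M:
  aluminum alloy: E = 73.88 GPa, ρ = 2700 kg/m³
  GFRP laminate: E = 31.20 GPa, ρ = 1842 kg/m³
  maraging steel: E = 193.8 GPa, ρ = 7962 kg/m³
  brass: E = 108.1 GPa, ρ = 8600 kg/m³
  alumina ceramic: E = 365.6 GPa, ρ = 3880 kg/m³
  alumina ceramic: M = 94.2 MN·m/kg
  aluminum alloy: M = 27.4 MN·m/kg
  maraging steel: M = 24.3 MN·m/kg
  GFRP laminate: M = 16.9 MN·m/kg
  brass: M = 12.6 MN·m/kg
The maximum is for alumina ceramic.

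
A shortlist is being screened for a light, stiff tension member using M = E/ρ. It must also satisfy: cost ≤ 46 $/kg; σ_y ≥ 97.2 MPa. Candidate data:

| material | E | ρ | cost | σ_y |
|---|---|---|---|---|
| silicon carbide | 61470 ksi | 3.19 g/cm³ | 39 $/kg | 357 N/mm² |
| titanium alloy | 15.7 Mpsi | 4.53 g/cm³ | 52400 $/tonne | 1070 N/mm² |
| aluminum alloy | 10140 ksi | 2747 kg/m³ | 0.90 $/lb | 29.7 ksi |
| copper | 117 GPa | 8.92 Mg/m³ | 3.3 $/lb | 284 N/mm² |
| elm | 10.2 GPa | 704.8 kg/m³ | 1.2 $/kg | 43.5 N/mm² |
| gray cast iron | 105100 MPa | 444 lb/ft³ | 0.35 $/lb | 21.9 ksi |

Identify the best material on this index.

silicon carbide

Screen on constraints: cost ≤ 46 $/kg; σ_y ≥ 97.2 MPa. Survivors: silicon carbide, aluminum alloy, copper, gray cast iron.
In SI units:
  silicon carbide: E = 423.8 GPa, ρ = 3190 kg/m³
  aluminum alloy: E = 69.91 GPa, ρ = 2747 kg/m³
  copper: E = 117.0 GPa, ρ = 8920 kg/m³
  gray cast iron: E = 105.1 GPa, ρ = 7112 kg/m³
  silicon carbide: M = 133 MN·m/kg
  aluminum alloy: M = 25.5 MN·m/kg
  gray cast iron: M = 14.8 MN·m/kg
  copper: M = 13.1 MN·m/kg
Silicon carbide ranks first.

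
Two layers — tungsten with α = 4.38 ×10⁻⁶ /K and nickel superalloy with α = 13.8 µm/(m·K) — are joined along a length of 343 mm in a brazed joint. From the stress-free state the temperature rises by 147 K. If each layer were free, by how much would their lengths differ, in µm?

Δα = |4.38 − 13.8|×10⁻⁶/K = 9.42×10⁻⁶/K.
ΔL_mismatch = Δα·L·ΔT = 9.42×10⁻⁶ × 343.0 mm × 147.0 K = 475 µm.

475 µm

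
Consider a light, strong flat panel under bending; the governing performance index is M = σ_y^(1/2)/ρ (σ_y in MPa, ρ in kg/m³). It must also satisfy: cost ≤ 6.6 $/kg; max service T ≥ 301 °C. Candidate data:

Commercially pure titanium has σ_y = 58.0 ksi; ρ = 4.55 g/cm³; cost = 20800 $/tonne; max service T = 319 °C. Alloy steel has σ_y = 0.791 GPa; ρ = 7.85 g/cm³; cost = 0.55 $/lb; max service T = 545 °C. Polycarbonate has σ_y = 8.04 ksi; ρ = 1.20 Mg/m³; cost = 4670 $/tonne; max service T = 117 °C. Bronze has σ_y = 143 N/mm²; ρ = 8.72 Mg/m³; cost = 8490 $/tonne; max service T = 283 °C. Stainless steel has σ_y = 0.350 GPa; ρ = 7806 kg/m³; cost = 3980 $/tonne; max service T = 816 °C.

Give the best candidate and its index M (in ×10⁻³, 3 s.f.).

alloy steel, M = 3.58×10⁻³

Screen on constraints: cost ≤ 6.6 $/kg; max service T ≥ 301 °C. Survivors: alloy steel, stainless steel.
Convert each candidate to consistent units, then evaluate M:
  alloy steel: σ_y = 791.0 MPa, ρ = 7850 kg/m³
  stainless steel: σ_y = 350.0 MPa, ρ = 7806 kg/m³
  alloy steel: M = 3.58×10⁻³
  stainless steel: M = 2.40×10⁻³
Alloy steel has the largest M.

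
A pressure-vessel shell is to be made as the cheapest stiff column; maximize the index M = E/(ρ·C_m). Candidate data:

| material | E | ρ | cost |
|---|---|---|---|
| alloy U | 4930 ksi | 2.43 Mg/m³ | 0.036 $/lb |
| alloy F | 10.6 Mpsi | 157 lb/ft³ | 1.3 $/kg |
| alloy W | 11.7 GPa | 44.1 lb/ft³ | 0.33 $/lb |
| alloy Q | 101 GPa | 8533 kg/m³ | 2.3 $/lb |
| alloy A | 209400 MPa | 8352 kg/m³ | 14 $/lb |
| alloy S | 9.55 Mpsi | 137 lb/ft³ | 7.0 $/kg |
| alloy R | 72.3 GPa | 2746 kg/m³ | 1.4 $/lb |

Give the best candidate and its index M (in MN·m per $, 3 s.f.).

alloy U, M = 176 MN·m per $

Normalizing units and computing the index:
  alloy U: E = 33.99 GPa, ρ = 2430 kg/m³, cost = 0.07937 $/kg
  alloy F: E = 73.08 GPa, ρ = 2515 kg/m³, cost = 1.300 $/kg
  alloy W: E = 11.70 GPa, ρ = 706.4 kg/m³, cost = 0.7275 $/kg
  alloy Q: E = 101.0 GPa, ρ = 8533 kg/m³, cost = 5.071 $/kg
  alloy A: E = 209.4 GPa, ρ = 8352 kg/m³, cost = 30.86 $/kg
  alloy S: E = 65.84 GPa, ρ = 2195 kg/m³, cost = 7.000 $/kg
  alloy R: E = 72.30 GPa, ρ = 2746 kg/m³, cost = 3.086 $/kg
  alloy U: M = 176 MN·m per $
  alloy W: M = 22.8 MN·m per $
  alloy F: M = 22.4 MN·m per $
  alloy R: M = 8.53 MN·m per $
  alloy S: M = 4.29 MN·m per $
  alloy Q: M = 2.33 MN·m per $
  alloy A: M = 0.812 MN·m per $
Alloy U ranks first.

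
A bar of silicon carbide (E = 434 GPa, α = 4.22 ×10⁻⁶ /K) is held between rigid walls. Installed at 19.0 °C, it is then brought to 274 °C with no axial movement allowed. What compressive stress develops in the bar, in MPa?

467 MPa

ΔT = 255.0 K. Constrained thermal stress σ = E·α·ΔT = 434.0×10³ MPa × 4.22×10⁻⁶ × 255.0 = 467 MPa (compressive).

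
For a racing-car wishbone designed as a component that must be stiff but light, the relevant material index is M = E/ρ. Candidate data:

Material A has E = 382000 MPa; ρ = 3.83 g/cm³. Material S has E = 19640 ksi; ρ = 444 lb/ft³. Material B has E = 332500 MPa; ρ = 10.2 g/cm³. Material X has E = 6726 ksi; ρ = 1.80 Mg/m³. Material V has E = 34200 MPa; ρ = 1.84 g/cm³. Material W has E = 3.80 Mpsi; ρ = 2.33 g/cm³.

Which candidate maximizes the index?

material A

Normalizing units and computing the index:
  material A: E = 382.0 GPa, ρ = 3830 kg/m³
  material S: E = 135.4 GPa, ρ = 7112 kg/m³
  material B: E = 332.5 GPa, ρ = 10200 kg/m³
  material X: E = 46.37 GPa, ρ = 1800 kg/m³
  material V: E = 34.20 GPa, ρ = 1840 kg/m³
  material W: E = 26.20 GPa, ρ = 2330 kg/m³
  material A: M = 99.7 MN·m/kg
  material B: M = 32.6 MN·m/kg
  material X: M = 25.8 MN·m/kg
  material S: M = 19.0 MN·m/kg
  material V: M = 18.6 MN·m/kg
  material W: M = 11.2 MN·m/kg
Material A ranks first.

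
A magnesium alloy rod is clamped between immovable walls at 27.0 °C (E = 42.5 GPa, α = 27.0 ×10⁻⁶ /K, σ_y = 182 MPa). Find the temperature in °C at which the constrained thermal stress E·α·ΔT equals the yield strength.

186 °C

E·α·ΔT = 182.0 MPa ⇒ ΔT = 182.0 / (42.50×10³ × 27.0×10⁻⁶) = 158.6 K.
T = 27.0 + 158.6 = 185.6 °C.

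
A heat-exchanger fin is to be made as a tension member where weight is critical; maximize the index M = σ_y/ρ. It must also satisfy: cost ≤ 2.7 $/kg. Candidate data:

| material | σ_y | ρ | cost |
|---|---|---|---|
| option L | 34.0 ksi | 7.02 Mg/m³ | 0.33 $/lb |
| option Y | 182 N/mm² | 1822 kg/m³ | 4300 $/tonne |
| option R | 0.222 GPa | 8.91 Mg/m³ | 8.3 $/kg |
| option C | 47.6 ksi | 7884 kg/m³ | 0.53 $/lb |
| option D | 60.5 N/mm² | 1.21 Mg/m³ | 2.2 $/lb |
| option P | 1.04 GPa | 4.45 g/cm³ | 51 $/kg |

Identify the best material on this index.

Screen on constraints: cost ≤ 2.7 $/kg. Survivors: option L, option C.
After converting to SI:
  option L: σ_y = 234.4 MPa, ρ = 7020 kg/m³
  option C: σ_y = 328.2 MPa, ρ = 7884 kg/m³
  option C: M = 41.6 kN·m/kg
  option L: M = 33.4 kN·m/kg
The maximum is for option C.

option C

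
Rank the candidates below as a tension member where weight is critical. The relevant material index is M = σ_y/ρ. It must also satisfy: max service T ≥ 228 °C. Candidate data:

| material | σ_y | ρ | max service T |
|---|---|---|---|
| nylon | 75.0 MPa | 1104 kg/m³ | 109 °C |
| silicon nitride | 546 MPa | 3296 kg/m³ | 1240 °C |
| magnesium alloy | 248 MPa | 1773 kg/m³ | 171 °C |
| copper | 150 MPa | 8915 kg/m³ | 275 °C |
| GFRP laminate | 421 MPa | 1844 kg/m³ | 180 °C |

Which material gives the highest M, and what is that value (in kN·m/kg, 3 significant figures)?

Screen on constraints: max service T ≥ 228 °C. Survivors: silicon nitride, copper.
Per-candidate index values:
  silicon nitride: M = 166 kN·m/kg
  copper: M = 16.8 kN·m/kg
Highest index: silicon nitride.

silicon nitride, M = 166 kN·m/kg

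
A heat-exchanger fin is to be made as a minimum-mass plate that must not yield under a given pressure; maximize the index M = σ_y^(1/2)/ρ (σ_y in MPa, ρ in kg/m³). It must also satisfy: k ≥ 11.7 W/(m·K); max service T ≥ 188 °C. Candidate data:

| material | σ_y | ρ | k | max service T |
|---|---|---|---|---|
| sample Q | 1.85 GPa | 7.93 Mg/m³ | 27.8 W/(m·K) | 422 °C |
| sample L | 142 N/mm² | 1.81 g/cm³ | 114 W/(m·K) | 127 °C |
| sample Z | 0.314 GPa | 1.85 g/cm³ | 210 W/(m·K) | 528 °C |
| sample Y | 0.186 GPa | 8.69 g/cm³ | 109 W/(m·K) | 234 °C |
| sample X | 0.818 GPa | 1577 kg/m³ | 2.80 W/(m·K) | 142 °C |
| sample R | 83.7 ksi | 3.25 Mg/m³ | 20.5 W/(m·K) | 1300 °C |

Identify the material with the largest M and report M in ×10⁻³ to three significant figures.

Screen on constraints: k ≥ 11.7 W/(m·K); max service T ≥ 188 °C. Survivors: sample Q, sample Z, sample Y, sample R.
In SI units:
  sample Q: σ_y = 1850 MPa, ρ = 7930 kg/m³
  sample Z: σ_y = 314.0 MPa, ρ = 1850 kg/m³
  sample Y: σ_y = 186.0 MPa, ρ = 8690 kg/m³
  sample R: σ_y = 577.1 MPa, ρ = 3250 kg/m³
  sample Z: M = 9.58×10⁻³
  sample R: M = 7.39×10⁻³
  sample Q: M = 5.42×10⁻³
  sample Y: M = 1.57×10⁻³
Sample Z has the largest M.

sample Z, M = 9.58×10⁻³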